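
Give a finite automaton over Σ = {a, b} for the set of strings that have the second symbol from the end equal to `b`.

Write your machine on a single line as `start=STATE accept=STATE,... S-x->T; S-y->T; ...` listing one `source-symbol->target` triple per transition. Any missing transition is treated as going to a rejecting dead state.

start=q0; accept=q5,q6; q0-a->q1; q0-b->q2; q1-a->q3; q1-b->q4; q2-a->q5; q2-b->q6; q3-a->q3; q3-b->q4; q4-a->q5; q4-b->q6; q5-a->q3; q5-b->q4; q6-a->q5; q6-b->q6

Because acceptance depends on a position counted from the end, the machine has to buffer the most recent 2 symbols. Make each state the string of the last up-to-2 symbols read; on input `x` shift the window left and append `x`. Accept when the buffered window has length 2 and begins with `b`.
A 7-state machine:
        a   b  
>  q0   q1  q2 
   q1   q3  q4 
   q2   q5  q6 
   q3   q3  q4 
   q4   q5  q6 
 * q5   q3  q4 
 * q6   q5  q6 
(> = start, * = accepting)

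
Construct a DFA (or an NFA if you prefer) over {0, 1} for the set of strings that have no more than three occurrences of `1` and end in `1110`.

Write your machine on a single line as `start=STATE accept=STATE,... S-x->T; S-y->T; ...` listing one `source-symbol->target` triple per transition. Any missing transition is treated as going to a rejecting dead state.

start=q0; accept=q5; q0-0->q0; q0-1->q1; q1-0->q2; q1-1->q3; q2-0->q2; q2-1->q2; q3-0->q2; q3-1->q4; q4-0->q5; q4-1->q2; q5-0->q2; q5-1->q2

Handle the two conditions separately and then intersect. One (5 states) tracks the count of `1`s, saturating at 4; the other (5 states) tracks how much of the suffix `1110` has currently been matched. Each combined state is a pair, one component from each; accept when both components accept. After merging equivalent states the machine shrinks.
        0   1  
>  q0   q0  q1 
   q1   q2  q3 
   q2   q2  q2 
   q3   q2  q4 
   q4   q5  q2 
 * q5   q2  q2 
(> = start, * = accepting)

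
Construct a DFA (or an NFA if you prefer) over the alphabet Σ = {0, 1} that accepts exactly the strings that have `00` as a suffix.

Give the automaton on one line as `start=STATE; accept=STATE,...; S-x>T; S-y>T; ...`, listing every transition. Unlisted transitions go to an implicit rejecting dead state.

Let each state record the length of the longest suffix of the input read so far that is also a prefix of `00`. B means the last symbol is `0`; C means the last 2 symbols are `00`. Accept only at C, where the string currently ends in `00`.
A 3-state machine:
       0  1 
>  A   B  A 
   B   C  A 
 * C   C  A 
(> = start, * = accepting)

start=A; accept=C; A-0>B; A-1>A; B-0>C; B-1>A; C-0>C; C-1>A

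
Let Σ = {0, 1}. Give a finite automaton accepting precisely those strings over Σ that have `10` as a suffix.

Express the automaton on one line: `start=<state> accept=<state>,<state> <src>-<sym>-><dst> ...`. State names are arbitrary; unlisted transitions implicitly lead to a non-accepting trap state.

start=s0 accept=s2 s0-0->s0 s0-1->s1 s1-0->s2 s1-1->s1 s2-0->s0 s2-1->s1

Let each state record the length of the longest suffix of the input read so far that is also a prefix of `10`. s1 means the last symbol is `1`; s2 means the last 2 symbols are `10`. Accept only at s2, where the string currently ends in `10`.
With 3 states:
        0   1  
>  s0   s0  s1 
   s1   s2  s1 
 * s2   s0  s1 
(> = start, * = accepting)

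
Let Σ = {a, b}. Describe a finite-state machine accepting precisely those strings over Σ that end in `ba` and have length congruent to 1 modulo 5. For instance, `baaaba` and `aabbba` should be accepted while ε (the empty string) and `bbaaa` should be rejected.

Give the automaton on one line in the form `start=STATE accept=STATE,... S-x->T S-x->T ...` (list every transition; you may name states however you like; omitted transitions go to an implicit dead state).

Run two small machines in parallel and take their product. One (3 states) tracks how much of the suffix `ba` has currently been matched; the other (5 states) tracks the input length modulo 5. Each combined state is a pair, one component from each; accept when both components accept.
With 15 states:
          a    b  
>  q0     q1   q2 
   q1     q3   q4 
   q2     q5   q4 
   q3     q6   q7 
   q4     q8   q7 
   q5     q6   q7 
   q6     q9  q10 
   q7    q11  q10 
   q8     q9  q10 
   q9     q0  q12 
   q10   q13  q12 
   q11    q0  q12 
   q12   q14   q2 
   q13    q1   q2 
 * q14    q3   q4 
(> = start, * = accepting)

start=q0 accept=q14 q0-a->q1 q0-b->q2 q1-a->q3 q1-b->q4 q2-a->q5 q2-b->q4 q3-a->q6 q3-b->q7 q4-a->q8 q4-b->q7 q5-a->q6 q5-b->q7 q6-a->q9 q6-b->q10 q7-a->q11 q7-b->q10 q8-a->q9 q8-b->q10 q9-a->q0 q9-b->q12 q10-a->q13 q10-b->q12 q11-a->q0 q11-b->q12 q12-a->q14 q12-b->q2 q13-a->q1 q13-b->q2 q14-a->q3 q14-b->q4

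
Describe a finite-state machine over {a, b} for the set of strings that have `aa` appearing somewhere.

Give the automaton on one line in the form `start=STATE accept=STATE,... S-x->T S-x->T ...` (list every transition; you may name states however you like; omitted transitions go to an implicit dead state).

Track how much of `aa` has been matched so far: state s0 is no progress, s2 is the absorbing accept state reached once `aa` has occurred. Intermediate states record partial matches; on a mismatch, fall back to the longest reusable overlap.
3 states suffice.
        a   b  
>  s0   s1  s0 
   s1   s2  s0 
 * s2   s2  s2 
(> = start, * = accepting)

start=s0 accept=s2 s0-a->s1 s0-b->s0 s1-a->s2 s1-b->s0 s2-a->s2 s2-b->s2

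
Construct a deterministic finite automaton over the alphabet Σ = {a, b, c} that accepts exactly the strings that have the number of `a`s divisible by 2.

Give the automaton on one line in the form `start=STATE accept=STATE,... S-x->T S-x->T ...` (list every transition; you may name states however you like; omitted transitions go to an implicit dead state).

Keep the running count of `a`s modulo 2: each `a` advances along the cycle q0 → q1 → q0 while other symbols loop. Accept at q0.
2 states suffice.
        a   b   c  
>* q0   q1  q0  q0 
   q1   q0  q1  q1 
(> = start, * = accepting)

start=q0 accept=q0 q0-a->q1 q0-b->q0 q0-c->q0 q1-a->q0 q1-b->q1 q1-c->q1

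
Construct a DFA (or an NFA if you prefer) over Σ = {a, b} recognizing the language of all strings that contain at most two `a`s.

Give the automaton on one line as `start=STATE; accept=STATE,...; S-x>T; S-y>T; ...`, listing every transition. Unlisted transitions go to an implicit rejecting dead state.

Only the number of `a`s matters, and only up to 3. Make a chain s0 → s1 → s2 → s3 advanced by each `a` (with s3 absorbing); every other symbol self-loops. The accepting set is {s0, s1, s2}.
4 states suffice.
        a   b  
>* s0   s1  s0 
 * s1   s2  s1 
 * s2   s3  s2 
   s3   s3  s3 
(> = start, * = accepting)

start=s0; accept=s0,s1,s2; s0-a>s1; s0-b>s0; s1-a>s2; s1-b>s1; s2-a>s3; s2-b>s2; s3-a>s3; s3-b>s3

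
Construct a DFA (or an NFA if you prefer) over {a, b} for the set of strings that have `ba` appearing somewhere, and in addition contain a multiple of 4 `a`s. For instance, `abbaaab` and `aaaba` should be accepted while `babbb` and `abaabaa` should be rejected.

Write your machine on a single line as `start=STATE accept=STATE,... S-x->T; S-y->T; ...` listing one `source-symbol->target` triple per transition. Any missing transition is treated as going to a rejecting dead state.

start=q0; accept=q11; q0-a->q1; q0-b->q2; q1-a->q3; q1-b->q4; q2-a->q5; q2-b->q2; q3-a->q6; q3-b->q7; q4-a->q8; q4-b->q4; q5-a->q8; q5-b->q5; q6-a->q0; q6-b->q9; q7-a->q10; q7-b->q7; q8-a->q10; q8-b->q8; q9-a->q11; q9-b->q9; q10-a->q11; q10-b->q10; q11-a->q5; q11-b->q11

Run two small machines in parallel and take their product. One (3 states) tracks whether and how much of `ba` has been seen; the other (4 states) tracks the count of `a`s modulo 4. Each combined state is a pair, one component from each; accept when both components accept.
With 12 states:
          a    b  
>  q0     q1   q2 
   q1     q3   q4 
   q2     q5   q2 
   q3     q6   q7 
   q4     q8   q4 
   q5     q8   q5 
   q6     q0   q9 
   q7    q10   q7 
   q8    q10   q8 
   q9    q11   q9 
   q10   q11  q10 
 * q11    q5  q11 
(> = start, * = accepting)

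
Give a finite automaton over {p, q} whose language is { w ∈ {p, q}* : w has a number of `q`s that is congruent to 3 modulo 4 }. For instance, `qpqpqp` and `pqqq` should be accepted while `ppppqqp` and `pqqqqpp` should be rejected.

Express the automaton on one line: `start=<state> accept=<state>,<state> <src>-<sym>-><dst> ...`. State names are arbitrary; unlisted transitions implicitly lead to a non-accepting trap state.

start=S0 accept=S3 S0-p->S0 S0-q->S1 S1-p->S1 S1-q->S2 S2-p->S2 S2-q->S3 S3-p->S3 S3-q->S0

The only thing that matters is how many `q`s have appeared, reduced mod 4. Use one state per residue: S0 for 0, …, S3 for 3. Reading `q` moves to the next residue; anything else stays put. S3 is accepting.
4 states suffice.
        p   q  
>  S0   S0  S1 
   S1   S1  S2 
   S2   S2  S3 
 * S3   S3  S0 
(> = start, * = accepting)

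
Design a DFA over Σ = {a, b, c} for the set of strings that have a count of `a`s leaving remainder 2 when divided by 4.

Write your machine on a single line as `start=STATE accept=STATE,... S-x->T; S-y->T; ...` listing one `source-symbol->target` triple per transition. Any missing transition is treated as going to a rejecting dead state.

start=s0; accept=s2; s0-a->s1; s0-b->s0; s0-c->s0; s1-a->s2; s1-b->s1; s1-c->s1; s2-a->s3; s2-b->s2; s2-c->s2; s3-a->s0; s3-b->s3; s3-c->s3

The only thing that matters is how many `a`s have appeared, reduced mod 4. Use one state per residue: s0 for 0, …, s3 for 3. Reading `a` moves to the next residue; anything else stays put. s2 is accepting.
4 states suffice.
        a   b   c  
>  s0   s1  s0  s0 
   s1   s2  s1  s1 
 * s2   s3  s2  s2 
   s3   s0  s3  s3 
(> = start, * = accepting)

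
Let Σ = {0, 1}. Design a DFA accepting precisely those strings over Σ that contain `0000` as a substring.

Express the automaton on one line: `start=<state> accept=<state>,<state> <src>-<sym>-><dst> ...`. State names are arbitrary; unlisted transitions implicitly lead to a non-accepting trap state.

States q0..q3 record the length of the longest prefix of `0000` that matches the current input suffix. Reaching q4 means `0000` has been seen, and we stay there forever. Accept from q4.
A 5-state machine:
        0   1  
>  q0   q1  q0 
   q1   q2  q0 
   q2   q3  q0 
   q3   q4  q0 
 * q4   q4  q4 
(> = start, * = accepting)

start=q0 accept=q4 q0-0->q1 q0-1->q0 q1-0->q2 q1-1->q0 q2-0->q3 q2-1->q0 q3-0->q4 q3-1->q0 q4-0->q4 q4-1->q4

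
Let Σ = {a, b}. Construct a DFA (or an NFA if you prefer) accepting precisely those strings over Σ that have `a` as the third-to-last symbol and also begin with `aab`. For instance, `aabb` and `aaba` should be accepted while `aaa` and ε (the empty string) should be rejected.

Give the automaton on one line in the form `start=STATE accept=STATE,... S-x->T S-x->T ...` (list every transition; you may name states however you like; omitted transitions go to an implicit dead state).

start=q0 accept=q4,q5,q6,q11 q0-a->q1 q0-b->q2 q1-a->q3 q1-b->q2 q2-a->q2 q2-b->q2 q3-a->q2 q3-b->q4 q4-a->q5 q4-b->q6 q5-a->q7 q5-b->q8 q6-a->q9 q6-b->q10 q7-a->q11 q7-b->q4 q8-a->q5 q8-b->q6 q9-a->q7 q9-b->q8 q10-a->q9 q10-b->q10 q11-a->q11 q11-b->q4

Handle the two conditions separately and then intersect. The first has 15 states tracking the last 3 symbols read; the second has 5 states tracking whether the input so far still matches the prefix `aab`. A product state is a pair (one from each), accepting exactly when both do. After merging equivalent states the machine shrinks.
          a    b  
>  q0     q1   q2 
   q1     q3   q2 
   q2     q2   q2 
   q3     q2   q4 
 * q4     q5   q6 
 * q5     q7   q8 
 * q6     q9  q10 
   q7    q11   q4 
   q8     q5   q6 
   q9     q7   q8 
   q10    q9  q10 
 * q11   q11   q4 
(> = start, * = accepting)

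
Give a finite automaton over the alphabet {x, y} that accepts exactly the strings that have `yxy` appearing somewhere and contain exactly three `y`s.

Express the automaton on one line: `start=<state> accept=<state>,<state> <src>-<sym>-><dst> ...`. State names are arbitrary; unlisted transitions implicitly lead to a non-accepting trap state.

start=q0 accept=q8 q0-x->q0 q0-y->q1 q1-x->q2 q1-y->q3 q2-x->q4 q2-y->q5 q3-x->q6 q3-y->q7 q4-x->q4 q4-y->q3 q5-x->q5 q5-y->q8 q6-x->q9 q6-y->q8 q7-x->q10 q7-y->q11 q8-x->q8 q8-y->q12 q9-x->q9 q9-y->q7 q10-x->q13 q10-y->q12 q11-x->q14 q11-y->q11 q12-x->q12 q12-y->q12 q13-x->q13 q13-y->q11 q14-x->q15 q14-y->q12 q15-x->q15 q15-y->q11

Run two small machines in parallel and take their product. One (4 states) tracks whether and how much of `yxy` has been seen; the other (5 states) tracks the count of `y`s, saturating at 4. Each combined state is a pair, one component from each; accept when both components accept.
With 16 states:
          x    y  
>  q0     q0   q1 
   q1     q2   q3 
   q2     q4   q5 
   q3     q6   q7 
   q4     q4   q3 
   q5     q5   q8 
   q6     q9   q8 
   q7    q10  q11 
 * q8     q8  q12 
   q9     q9   q7 
   q10   q13  q12 
   q11   q14  q11 
   q12   q12  q12 
   q13   q13  q11 
   q14   q15  q12 
   q15   q15  q11 
(> = start, * = accepting)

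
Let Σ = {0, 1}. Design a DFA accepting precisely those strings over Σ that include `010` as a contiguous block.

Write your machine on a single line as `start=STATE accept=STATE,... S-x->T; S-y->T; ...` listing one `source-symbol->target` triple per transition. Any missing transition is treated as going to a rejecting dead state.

start=q0; accept=q3; q0-0->q1; q0-1->q0; q1-0->q1; q1-1->q2; q2-0->q3; q2-1->q0; q3-0->q3; q3-1->q3

Track how much of `010` has been matched so far: state q0 is no progress, q3 is the absorbing accept state reached once `010` has occurred. Intermediate states record partial matches; on a mismatch, fall back to the longest reusable overlap.
With 4 states:
        0   1  
>  q0   q1  q0 
   q1   q1  q2 
   q2   q3  q0 
 * q3   q3  q3 
(> = start, * = accepting)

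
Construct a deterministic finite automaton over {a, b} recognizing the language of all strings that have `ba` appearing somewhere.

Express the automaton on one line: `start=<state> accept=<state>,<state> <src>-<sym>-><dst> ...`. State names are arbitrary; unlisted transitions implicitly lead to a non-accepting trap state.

Track how much of `ba` has been matched so far: state S0 is no progress, S2 is the absorbing accept state reached once `ba` has occurred. Intermediate states record partial matches; on a mismatch, fall back to the longest reusable overlap.
With 3 states:
        a   b  
>  S0   S0  S1 
   S1   S2  S1 
 * S2   S2  S2 
(> = start, * = accepting)

start=S0 accept=S2 S0-a->S0 S0-b->S1 S1-a->S2 S1-b->S1 S2-a->S2 S2-b->S2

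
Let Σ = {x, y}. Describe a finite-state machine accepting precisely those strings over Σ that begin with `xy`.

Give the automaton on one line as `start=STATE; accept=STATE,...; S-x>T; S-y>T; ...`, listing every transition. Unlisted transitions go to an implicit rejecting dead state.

start=q0; accept=q2; q0-x>q1; q0-y>q3; q1-x>q3; q1-y>q2; q2-x>q2; q2-y>q2; q3-x>q3; q3-y>q3

Check the first 2 symbols one by one: q0 through q1 record how many have matched `xy` so far; any wrong symbol goes to the dead state q3. After all 2 match we enter the accepting sink q2.
4 states suffice.
        x   y  
>  q0   q1  q3 
   q1   q3  q2 
 * q2   q2  q2 
   q3   q3  q3 
(> = start, * = accepting)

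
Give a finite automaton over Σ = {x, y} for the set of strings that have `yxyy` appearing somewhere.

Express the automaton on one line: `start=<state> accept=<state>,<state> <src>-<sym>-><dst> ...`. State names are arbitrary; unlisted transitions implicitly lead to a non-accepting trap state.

start=S0 accept=S4 S0-x->S0 S0-y->S1 S1-x->S2 S1-y->S1 S2-x->S0 S2-y->S3 S3-x->S2 S3-y->S4 S4-x->S4 S4-y->S4

States S0..S3 record the length of the longest prefix of `yxyy` that matches the current input suffix. Reaching S4 means `yxyy` has been seen, and we stay there forever. Accept from S4.
5 states suffice.
        x   y  
>  S0   S0  S1 
   S1   S2  S1 
   S2   S0  S3 
   S3   S2  S4 
 * S4   S4  S4 
(> = start, * = accepting)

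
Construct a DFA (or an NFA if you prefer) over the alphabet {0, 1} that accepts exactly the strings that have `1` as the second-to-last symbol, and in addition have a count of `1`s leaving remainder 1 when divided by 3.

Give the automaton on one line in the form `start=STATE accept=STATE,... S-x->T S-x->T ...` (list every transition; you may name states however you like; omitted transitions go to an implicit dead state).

Build one automaton per condition and run them in lockstep. One (7 states) tracks the last 2 symbols read; the other (3 states) tracks the count of `1`s modulo 3. Each combined state is a pair, one component from each; accept when both components accept.
          0    1  
>  s0     s1   s2 
   s1     s3   s4 
   s2     s5   s6 
   s3     s3   s4 
   s4     s5   s6 
 * s5     s7   s8 
   s6     s9  s10 
   s7     s7   s8 
   s8     s9  s10 
   s9    s11  s12 
   s10   s13  s14 
   s11   s11  s12 
   s12   s13  s14 
   s13    s3   s4 
 * s14    s5   s6 
(> = start, * = accepting)

start=s0 accept=s5,s14 s0-0->s1 s0-1->s2 s1-0->s3 s1-1->s4 s2-0->s5 s2-1->s6 s3-0->s3 s3-1->s4 s4-0->s5 s4-1->s6 s5-0->s7 s5-1->s8 s6-0->s9 s6-1->s10 s7-0->s7 s7-1->s8 s8-0->s9 s8-1->s10 s9-0->s11 s9-1->s12 s10-0->s13 s10-1->s14 s11-0->s11 s11-1->s12 s12-0->s13 s12-1->s14 s13-0->s3 s13-1->s4 s14-0->s5 s14-1->s6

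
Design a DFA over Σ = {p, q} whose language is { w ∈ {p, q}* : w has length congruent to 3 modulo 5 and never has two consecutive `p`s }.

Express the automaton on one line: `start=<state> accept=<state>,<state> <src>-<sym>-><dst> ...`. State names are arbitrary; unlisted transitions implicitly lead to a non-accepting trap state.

start=S0 accept=S6,S7 S0-p->S1 S0-q->S2 S1-p->S3 S1-q->S4 S2-p->S5 S2-q->S4 S3-p->S3 S3-q->S3 S4-p->S6 S4-q->S7 S5-p->S3 S5-q->S7 S6-p->S3 S6-q->S8 S7-p->S9 S7-q->S8 S8-p->S10 S8-q->S0 S9-p->S3 S9-q->S0 S10-p->S3 S10-q->S2

Build one automaton per condition and run them in lockstep. The first has 5 states tracking the input length modulo 5; the second has 3 states tracking partial matches of the forbidden pattern `pp`. A product state is a pair (one from each), accepting exactly when both do. After merging equivalent states the machine shrinks.
With 11 states:
          p    q  
>  S0     S1   S2 
   S1     S3   S4 
   S2     S5   S4 
   S3     S3   S3 
   S4     S6   S7 
   S5     S3   S7 
 * S6     S3   S8 
 * S7     S9   S8 
   S8    S10   S0 
   S9     S3   S0 
   S10    S3   S2 
(> = start, * = accepting)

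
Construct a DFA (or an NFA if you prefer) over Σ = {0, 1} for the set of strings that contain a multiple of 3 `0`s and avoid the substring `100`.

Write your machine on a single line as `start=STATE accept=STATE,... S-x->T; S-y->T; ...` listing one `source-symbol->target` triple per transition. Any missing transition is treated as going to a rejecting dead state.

Run two small machines in parallel and take their product. The first has 3 states tracking the count of `0`s modulo 3; the second has 4 states tracking partial matches of the forbidden pattern `100`. A product state is a pair (one from each), accepting exactly when both do. Equivalent product states are then merged.
With 10 states:
       0  1 
>* A   B  C 
   B   D  E 
 * C   F  C 
   D   A  G 
   E   H  E 
   F   I  E 
   G   J  G 
   H   I  G 
   I   I  I 
 * J   I  C 
(> = start, * = accepting)

start=A; accept=A,C,J; A-0->B; A-1->C; B-0->D; B-1->E; C-0->F; C-1->C; D-0->A; D-1->G; E-0->H; E-1->E; F-0->I; F-1->E; G-0->J; G-1->G; H-0->I; H-1->G; I-0->I; I-1->I; J-0->I; J-1->C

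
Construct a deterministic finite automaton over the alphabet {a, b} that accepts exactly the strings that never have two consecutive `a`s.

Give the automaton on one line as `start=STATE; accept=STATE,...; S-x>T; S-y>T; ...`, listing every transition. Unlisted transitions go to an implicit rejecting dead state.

This is the complement of 'contains `aa`'. Use the same substring-matching states — S0 through S2 holding how much of `aa` has just been matched — but flip the accepting set: everything except the trap S2 accepts.
3 states suffice.
        a   b  
>* S0   S1  S0 
 * S1   S2  S0 
   S2   S2  S2 
(> = start, * = accepting)

start=S0; accept=S0,S1; S0-a>S1; S0-b>S0; S1-a>S2; S1-b>S0; S2-a>S2; S2-b>S2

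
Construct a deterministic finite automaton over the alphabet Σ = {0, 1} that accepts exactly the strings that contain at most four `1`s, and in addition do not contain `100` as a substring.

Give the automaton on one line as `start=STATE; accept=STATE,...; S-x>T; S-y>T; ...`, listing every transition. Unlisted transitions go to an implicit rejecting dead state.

start=q0; accept=q0,q1,q2,q3,q5,q6,q7,q8,q9; q0-0>q0; q0-1>q1; q1-0>q2; q1-1>q3; q2-0>q4; q2-1>q3; q3-0>q5; q3-1>q6; q4-0>q4; q4-1>q4; q5-0>q4; q5-1>q6; q6-0>q7; q6-1>q8; q7-0>q4; q7-1>q8; q8-0>q9; q8-1>q4; q9-0>q4; q9-1>q4

Build one automaton per condition and run them in lockstep. One (6 states) tracks the count of `1`s, saturating at 5; the other (4 states) tracks partial matches of the forbidden pattern `100`. Each combined state is a pair, one component from each; accept when both components accept. Equivalent product states are then merged.
With 10 states:
        0   1  
>* q0   q0  q1 
 * q1   q2  q3 
 * q2   q4  q3 
 * q3   q5  q6 
   q4   q4  q4 
 * q5   q4  q6 
 * q6   q7  q8 
 * q7   q4  q8 
 * q8   q9  q4 
 * q9   q4  q4 
(> = start, * = accepting)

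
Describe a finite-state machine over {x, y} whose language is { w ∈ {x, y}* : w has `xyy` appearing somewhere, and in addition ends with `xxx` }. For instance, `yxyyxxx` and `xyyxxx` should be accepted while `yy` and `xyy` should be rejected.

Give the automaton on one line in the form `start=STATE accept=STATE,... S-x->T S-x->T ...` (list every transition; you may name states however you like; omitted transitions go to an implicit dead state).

Run two small machines in parallel and take their product. One (4 states) tracks whether and how much of `xyy` has been seen; the other (4 states) tracks how much of the suffix `xxx` has currently been matched. Each combined state is a pair, one component from each; accept when both components accept.
With 9 states:
        x   y  
>  S0   S1  S0 
   S1   S2  S3 
   S2   S4  S3 
   S3   S1  S5 
   S4   S4  S3 
   S5   S6  S5 
   S6   S7  S5 
   S7   S8  S5 
 * S8   S8  S5 
(> = start, * = accepting)

start=S0 accept=S8 S0-x->S1 S0-y->S0 S1-x->S2 S1-y->S3 S2-x->S4 S2-y->S3 S3-x->S1 S3-y->S5 S4-x->S4 S4-y->S3 S5-x->S6 S5-y->S5 S6-x->S7 S6-y->S5 S7-x->S8 S7-y->S5 S8-x->S8 S8-y->S5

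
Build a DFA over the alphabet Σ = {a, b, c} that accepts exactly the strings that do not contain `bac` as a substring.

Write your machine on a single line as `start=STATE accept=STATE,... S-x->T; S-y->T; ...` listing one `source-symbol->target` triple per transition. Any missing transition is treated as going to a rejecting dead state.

start=q0; accept=q0,q1,q2; q0-a->q0; q0-b->q1; q0-c->q0; q1-a->q2; q1-b->q1; q1-c->q0; q2-a->q0; q2-b->q1; q2-c->q3; q3-a->q3; q3-b->q3; q3-c->q3

Track partial matches of the forbidden pattern `bac`. State q3 is a dead state reached once `bac` has occurred; every other state accepts. q0 means no part of `bac` is currently matched.
With 4 states:
        a   b   c  
>* q0   q0  q1  q0 
 * q1   q2  q1  q0 
 * q2   q0  q1  q3 
   q3   q3  q3  q3 
(> = start, * = accepting)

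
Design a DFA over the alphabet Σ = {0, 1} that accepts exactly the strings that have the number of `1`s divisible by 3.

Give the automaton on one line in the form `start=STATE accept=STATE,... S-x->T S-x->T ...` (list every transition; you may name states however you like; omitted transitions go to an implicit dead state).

Keep the running count of `1`s modulo 3: each `1` advances along the cycle S0 → S1 → S2 → S0 while other symbols loop. Accept at S0.
A 3-state machine:
        0   1  
>* S0   S0  S1 
   S1   S1  S2 
   S2   S2  S0 
(> = start, * = accepting)

start=S0 accept=S0 S0-0->S0 S0-1->S1 S1-0->S1 S1-1->S2 S2-0->S2 S2-1->S0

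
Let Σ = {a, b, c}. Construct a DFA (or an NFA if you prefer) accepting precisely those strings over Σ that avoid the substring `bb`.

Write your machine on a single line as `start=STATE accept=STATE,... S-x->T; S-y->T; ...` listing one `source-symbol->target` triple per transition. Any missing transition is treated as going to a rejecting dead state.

start=S0; accept=S0,S1; S0-a->S0; S0-b->S1; S0-c->S0; S1-a->S0; S1-b->S2; S1-c->S0; S2-a->S2; S2-b->S2; S2-c->S2

This is the complement of 'contains `bb`'. Use the same substring-matching states — S0 through S2 holding how much of `bb` has just been matched — but flip the accepting set: everything except the trap S2 accepts.
A 3-state machine:
        a   b   c  
>* S0   S0  S1  S0 
 * S1   S0  S2  S0 
   S2   S2  S2  S2 
(> = start, * = accepting)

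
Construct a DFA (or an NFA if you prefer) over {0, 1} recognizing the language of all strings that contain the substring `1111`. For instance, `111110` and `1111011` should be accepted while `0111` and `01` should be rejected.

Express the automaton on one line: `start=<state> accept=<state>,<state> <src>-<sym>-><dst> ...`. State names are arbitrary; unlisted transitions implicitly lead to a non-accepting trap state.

start=q0 accept=q4 q0-0->q0 q0-1->q1 q1-0->q0 q1-1->q2 q2-0->q0 q2-1->q3 q3-0->q0 q3-1->q4 q4-0->q4 q4-1->q4

States q0..q3 record the length of the longest prefix of `1111` that matches the current input suffix. Reaching q4 means `1111` has been seen, and we stay there forever. Accept from q4.
5 states suffice.
        0   1  
>  q0   q0  q1 
   q1   q0  q2 
   q2   q0  q3 
   q3   q0  q4 
 * q4   q4  q4 
(> = start, * = accepting)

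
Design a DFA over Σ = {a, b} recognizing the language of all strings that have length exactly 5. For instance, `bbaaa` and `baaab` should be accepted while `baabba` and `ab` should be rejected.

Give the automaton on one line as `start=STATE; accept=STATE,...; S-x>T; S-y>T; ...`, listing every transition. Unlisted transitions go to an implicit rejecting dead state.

start=q0; accept=q5; q0-a>q1; q0-b>q1; q1-a>q2; q1-b>q2; q2-a>q3; q2-b>q3; q3-a>q4; q3-b>q4; q4-a>q5; q4-b>q5; q5-a>q6; q5-b>q6; q6-a>q6; q6-b>q6

We only need to distinguish lengths 0, 1, …, 5, and '>5'. Chain q0 → q1 → q2 → q3 → q4 → q5 → q6 on every symbol, with q6 looping. Accepting states: {q5}.
        a   b  
>  q0   q1  q1 
   q1   q2  q2 
   q2   q3  q3 
   q3   q4  q4 
   q4   q5  q5 
 * q5   q6  q6 
   q6   q6  q6 
(> = start, * = accepting)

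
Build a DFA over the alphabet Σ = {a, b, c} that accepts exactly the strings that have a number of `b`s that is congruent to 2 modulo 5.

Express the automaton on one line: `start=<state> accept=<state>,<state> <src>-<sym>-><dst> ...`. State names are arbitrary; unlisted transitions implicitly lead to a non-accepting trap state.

start=s0 accept=s2 s0-a->s0 s0-b->s1 s0-c->s0 s1-a->s1 s1-b->s2 s1-c->s1 s2-a->s2 s2-b->s3 s2-c->s2 s3-a->s3 s3-b->s4 s3-c->s3 s4-a->s4 s4-b->s0 s4-c->s4

Keep the running count of `b`s modulo 5: each `b` advances along the cycle s0 → s1 → s2 → s3 → s4 → s0 while other symbols loop. Accept at s2.
With 5 states:
        a   b   c  
>  s0   s0  s1  s0 
   s1   s1  s2  s1 
 * s2   s2  s3  s2 
   s3   s3  s4  s3 
   s4   s4  s0  s4 
(> = start, * = accepting)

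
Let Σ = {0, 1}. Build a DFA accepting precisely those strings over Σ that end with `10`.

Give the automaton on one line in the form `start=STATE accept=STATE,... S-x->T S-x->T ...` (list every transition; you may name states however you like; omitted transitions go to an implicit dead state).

Let each state record the length of the longest suffix of the input read so far that is also a prefix of `10`. B means the last symbol is `1`; C means the last 2 symbols are `10`. Accept only at C, where the string currently ends in `10`.
With 3 states:
       0  1 
>  A   A  B 
   B   C  B 
 * C   A  B 
(> = start, * = accepting)

start=A accept=C A-0->A A-1->B B-0->C B-1->B C-0->A C-1->B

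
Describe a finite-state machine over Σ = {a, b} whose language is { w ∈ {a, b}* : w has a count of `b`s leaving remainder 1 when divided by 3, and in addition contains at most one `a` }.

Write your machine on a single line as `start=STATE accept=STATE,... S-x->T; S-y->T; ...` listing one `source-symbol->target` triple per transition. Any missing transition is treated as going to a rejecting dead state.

start=s0; accept=s2,s4; s0-a->s1; s0-b->s2; s1-a->s3; s1-b->s4; s2-a->s4; s2-b->s5; s3-a->s3; s3-b->s3; s4-a->s3; s4-b->s6; s5-a->s6; s5-b->s0; s6-a->s3; s6-b->s1

Handle the two conditions separately and then intersect. The first has 3 states tracking the count of `b`s modulo 3; the second has 3 states tracking the count of `a`s, saturating at 2. A product state is a pair (one from each), accepting exactly when both do. Minimizing collapses redundant product states.
With 7 states:
        a   b  
>  s0   s1  s2 
   s1   s3  s4 
 * s2   s4  s5 
   s3   s3  s3 
 * s4   s3  s6 
   s5   s6  s0 
   s6   s3  s1 
(> = start, * = accepting)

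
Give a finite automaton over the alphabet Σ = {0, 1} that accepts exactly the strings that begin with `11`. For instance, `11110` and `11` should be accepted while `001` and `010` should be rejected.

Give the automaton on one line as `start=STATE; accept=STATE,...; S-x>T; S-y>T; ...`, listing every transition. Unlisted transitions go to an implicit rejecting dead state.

start=q0; accept=q2; q0-0>q3; q0-1>q1; q1-0>q3; q1-1>q2; q2-0>q2; q2-1>q2; q3-0>q3; q3-1>q3

Walk along `11` while the input agrees: from q0 take `1` to q1, and so on. Any deviation drops to the rejecting sink q3. Once q2 is reached the prefix is confirmed and every continuation is accepted.
        0   1  
>  q0   q3  q1 
   q1   q3  q2 
 * q2   q2  q2 
   q3   q3  q3 
(> = start, * = accepting)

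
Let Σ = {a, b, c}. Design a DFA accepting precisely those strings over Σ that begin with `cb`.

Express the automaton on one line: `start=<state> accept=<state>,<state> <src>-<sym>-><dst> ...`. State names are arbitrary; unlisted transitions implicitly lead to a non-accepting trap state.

start=q0 accept=q2 q0-a->q3 q0-b->q3 q0-c->q1 q1-a->q3 q1-b->q2 q1-c->q3 q2-a->q2 q2-b->q2 q2-c->q2 q3-a->q3 q3-b->q3 q3-c->q3

Walk along `cb` while the input agrees: from q0 take `c` to q1, and so on. Any deviation drops to the rejecting sink q3. Once q2 is reached the prefix is confirmed and every continuation is accepted.
        a   b   c  
>  q0   q3  q3  q1 
   q1   q3  q2  q3 
 * q2   q2  q2  q2 
   q3   q3  q3  q3 
(> = start, * = accepting)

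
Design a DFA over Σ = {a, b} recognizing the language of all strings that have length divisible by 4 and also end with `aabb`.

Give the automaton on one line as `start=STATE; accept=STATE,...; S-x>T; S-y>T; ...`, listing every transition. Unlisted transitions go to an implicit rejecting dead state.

start=s0; accept=s13; s0-a>s1; s0-b>s2; s1-a>s3; s1-b>s4; s2-a>s5; s2-b>s4; s3-a>s6; s3-b>s7; s4-a>s8; s4-b>s9; s5-a>s6; s5-b>s9; s6-a>s10; s6-b>s11; s7-a>s12; s7-b>s13; s8-a>s10; s8-b>s0; s9-a>s12; s9-b>s0; s10-a>s14; s10-b>s15; s11-a>s1; s11-b>s16; s12-a>s14; s12-b>s2; s13-a>s1; s13-b>s2; s14-a>s3; s14-b>s17; s15-a>s5; s15-b>s18; s16-a>s5; s16-b>s4; s17-a>s8; s17-b>s19; s18-a>s8; s18-b>s9; s19-a>s12; s19-b>s0

Handle the two conditions separately and then intersect. One (4 states) tracks the input length modulo 4; the other (5 states) tracks how much of the suffix `aabb` has currently been matched. Each combined state is a pair, one component from each; accept when both components accept.
A 20-state machine:
          a    b  
>  s0     s1   s2 
   s1     s3   s4 
   s2     s5   s4 
   s3     s6   s7 
   s4     s8   s9 
   s5     s6   s9 
   s6    s10  s11 
   s7    s12  s13 
   s8    s10   s0 
   s9    s12   s0 
   s10   s14  s15 
   s11    s1  s16 
   s12   s14   s2 
 * s13    s1   s2 
   s14    s3  s17 
   s15    s5  s18 
   s16    s5   s4 
   s17    s8  s19 
   s18    s8   s9 
   s19   s12   s0 
(> = start, * = accepting)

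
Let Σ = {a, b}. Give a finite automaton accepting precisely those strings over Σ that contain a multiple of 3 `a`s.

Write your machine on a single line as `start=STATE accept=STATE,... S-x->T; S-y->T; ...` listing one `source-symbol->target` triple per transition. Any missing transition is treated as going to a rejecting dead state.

start=S0; accept=S0; S0-a->S1; S0-b->S0; S1-a->S2; S1-b->S1; S2-a->S0; S2-b->S2

The only thing that matters is how many `a`s have appeared, reduced mod 3. Use one state per residue: S0 for 0, …, S2 for 2. Reading `a` moves to the next residue; anything else stays put. S0 is accepting.
A 3-state machine:
        a   b  
>* S0   S1  S0 
   S1   S2  S1 
   S2   S0  S2 
(> = start, * = accepting)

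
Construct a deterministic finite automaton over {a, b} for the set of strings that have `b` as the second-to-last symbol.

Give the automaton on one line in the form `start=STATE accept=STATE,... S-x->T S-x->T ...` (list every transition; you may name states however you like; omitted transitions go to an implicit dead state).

A DFA must remember the last 2 symbols (since which symbol is second-to-last isn't known until the input ends). Use one state per possible window of the last ≤2 symbols; accept from those whose window starts with `b`.
A 7-state machine:
        a   b  
>  s0   s1  s2 
   s1   s3  s4 
   s2   s5  s6 
   s3   s3  s4 
   s4   s5  s6 
 * s5   s3  s4 
 * s6   s5  s6 
(> = start, * = accepting)

start=s0 accept=s5,s6 s0-a->s1 s0-b->s2 s1-a->s3 s1-b->s4 s2-a->s5 s2-b->s6 s3-a->s3 s3-b->s4 s4-a->s5 s4-b->s6 s5-a->s3 s5-b->s4 s6-a->s5 s6-b->s6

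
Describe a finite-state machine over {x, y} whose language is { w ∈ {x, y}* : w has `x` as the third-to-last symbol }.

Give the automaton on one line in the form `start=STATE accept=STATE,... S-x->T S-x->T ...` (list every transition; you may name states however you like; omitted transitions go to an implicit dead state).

start=s0 accept=s7,s8,s9,s10 s0-x->s1 s0-y->s2 s1-x->s3 s1-y->s4 s2-x->s5 s2-y->s6 s3-x->s7 s3-y->s8 s4-x->s9 s4-y->s10 s5-x->s11 s5-y->s12 s6-x->s13 s6-y->s14 s7-x->s7 s7-y->s8 s8-x->s9 s8-y->s10 s9-x->s11 s9-y->s12 s10-x->s13 s10-y->s14 s11-x->s7 s11-y->s8 s12-x->s9 s12-y->s10 s13-x->s11 s13-y->s12 s14-x->s13 s14-y->s14

Because acceptance depends on a position counted from the end, the machine has to buffer the most recent 3 symbols. Make each state the string of the last up-to-3 symbols read; on input `x` shift the window left and append `x`. Accept when the buffered window has length 3 and begins with `x`.
With 15 states:
          x    y  
>  s0     s1   s2 
   s1     s3   s4 
   s2     s5   s6 
   s3     s7   s8 
   s4     s9  s10 
   s5    s11  s12 
   s6    s13  s14 
 * s7     s7   s8 
 * s8     s9  s10 
 * s9    s11  s12 
 * s10   s13  s14 
   s11    s7   s8 
   s12    s9  s10 
   s13   s11  s12 
   s14   s13  s14 
(> = start, * = accepting)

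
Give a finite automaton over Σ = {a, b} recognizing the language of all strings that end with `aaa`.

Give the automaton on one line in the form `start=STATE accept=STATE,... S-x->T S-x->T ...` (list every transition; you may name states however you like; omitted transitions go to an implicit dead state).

Remember how much of `aaa` the current input suffix matches. State q0 means no match yet; q1 means the last symbol is `a`; q2 means the last 2 symbols are `aa`; q3 means the last 3 symbols are `aaa`. Only q3 accepts. On a mismatch, fall back to the longest proper suffix that is still a prefix of `aaa`.
        a   b  
>  q0   q1  q0 
   q1   q2  q0 
   q2   q3  q0 
 * q3   q3  q0 
(> = start, * = accepting)

start=q0 accept=q3 q0-a->q1 q0-b->q0 q1-a->q2 q1-b->q0 q2-a->q3 q2-b->q0 q3-a->q3 q3-b->q0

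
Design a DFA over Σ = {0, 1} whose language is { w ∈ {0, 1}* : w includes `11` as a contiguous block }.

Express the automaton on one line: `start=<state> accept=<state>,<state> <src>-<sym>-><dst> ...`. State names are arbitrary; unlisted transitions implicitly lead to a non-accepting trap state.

Track how much of `11` has been matched so far: state S0 is no progress, S2 is the absorbing accept state reached once `11` has occurred. Intermediate states record partial matches; on a mismatch, fall back to the longest reusable overlap.
3 states suffice.
        0   1  
>  S0   S0  S1 
   S1   S0  S2 
 * S2   S2  S2 
(> = start, * = accepting)

start=S0 accept=S2 S0-0->S0 S0-1->S1 S1-0->S0 S1-1->S2 S2-0->S2 S2-1->S2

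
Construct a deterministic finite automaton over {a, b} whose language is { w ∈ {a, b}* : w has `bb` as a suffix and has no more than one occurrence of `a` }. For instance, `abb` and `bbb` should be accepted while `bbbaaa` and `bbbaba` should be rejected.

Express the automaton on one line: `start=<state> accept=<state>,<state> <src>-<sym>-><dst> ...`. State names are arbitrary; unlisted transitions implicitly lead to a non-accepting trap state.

Handle the two conditions separately and then intersect. The first has 3 states tracking how much of the suffix `bb` has currently been matched; the second has 3 states tracking the count of `a`s, saturating at 2. A product state is a pair (one from each), accepting exactly when both do. Minimizing collapses redundant product states.
7 states suffice.
        a   b  
>  S0   S1  S2 
   S1   S3  S4 
   S2   S1  S5 
   S3   S3  S3 
   S4   S3  S6 
 * S5   S1  S5 
 * S6   S3  S6 
(> = start, * = accepting)

start=S0 accept=S5,S6 S0-a->S1 S0-b->S2 S1-a->S3 S1-b->S4 S2-a->S1 S2-b->S5 S3-a->S3 S3-b->S3 S4-a->S3 S4-b->S6 S5-a->S1 S5-b->S5 S6-a->S3 S6-b->S6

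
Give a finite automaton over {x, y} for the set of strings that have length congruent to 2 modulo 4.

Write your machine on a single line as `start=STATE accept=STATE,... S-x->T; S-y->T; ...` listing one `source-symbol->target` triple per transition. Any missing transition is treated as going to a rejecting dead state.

Count input length modulo 4: every symbol advances one step around the cycle q0 → q1 → q2 → q3 → q0. Accept at q2.
With 4 states:
        x   y  
>  q0   q1  q1 
   q1   q2  q2 
 * q2   q3  q3 
   q3   q0  q0 
(> = start, * = accepting)

start=q0; accept=q2; q0-x->q1; q0-y->q1; q1-x->q2; q1-y->q2; q2-x->q3; q2-y->q3; q3-x->q0; q3-y->q0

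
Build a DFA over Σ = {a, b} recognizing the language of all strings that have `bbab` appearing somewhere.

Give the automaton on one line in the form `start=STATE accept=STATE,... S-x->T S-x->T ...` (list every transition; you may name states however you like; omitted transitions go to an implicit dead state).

States s0..s3 record the length of the longest prefix of `bbab` that matches the current input suffix. Reaching s4 means `bbab` has been seen, and we stay there forever. Accept from s4.
With 5 states:
        a   b  
>  s0   s0  s1 
   s1   s0  s2 
   s2   s3  s2 
   s3   s0  s4 
 * s4   s4  s4 
(> = start, * = accepting)

start=s0 accept=s4 s0-a->s0 s0-b->s1 s1-a->s0 s1-b->s2 s2-a->s3 s2-b->s2 s3-a->s0 s3-b->s4 s4-a->s4 s4-b->s4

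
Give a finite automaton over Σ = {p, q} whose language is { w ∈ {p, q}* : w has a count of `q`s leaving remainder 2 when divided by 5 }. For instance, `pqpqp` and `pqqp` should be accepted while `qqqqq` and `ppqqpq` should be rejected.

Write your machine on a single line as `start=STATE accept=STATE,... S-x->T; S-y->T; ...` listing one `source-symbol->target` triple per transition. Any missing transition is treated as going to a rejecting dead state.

start=S0; accept=S2; S0-p->S0; S0-q->S1; S1-p->S1; S1-q->S2; S2-p->S2; S2-q->S3; S3-p->S3; S3-q->S4; S4-p->S4; S4-q->S0

The only thing that matters is how many `q`s have appeared, reduced mod 5. Use one state per residue: S0 for 0, …, S4 for 4. Reading `q` moves to the next residue; anything else stays put. S2 is accepting.
5 states suffice.
        p   q  
>  S0   S0  S1 
   S1   S1  S2 
 * S2   S2  S3 
   S3   S3  S4 
   S4   S4  S0 
(> = start, * = accepting)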